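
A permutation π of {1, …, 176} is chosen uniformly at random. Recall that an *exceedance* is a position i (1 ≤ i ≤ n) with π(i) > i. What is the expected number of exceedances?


Write X = Σ_{i=1}^{176} X_i, where X_i = 1_{π(i) > i}.
For each fixed i, π(i) is uniform over {1, …, 176} (marginal of a uniform permutation), so P[π(i) > i] = (n − i)/n. Summing: Σ_{i=1}^{176} (n − i)/n = (0 + 1 + … + 175)/176 = 176(176 − 1)/(2·176) = (176 − 1)/2.
Hence E[X] = Σ_{i=1}^{176} (176 − i)/176 = 175/2 ≈ 87.50000.

E[X] = 175/2 = 87.50000.


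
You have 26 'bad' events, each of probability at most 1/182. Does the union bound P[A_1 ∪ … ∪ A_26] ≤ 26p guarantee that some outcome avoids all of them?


Union bound: P[∪_{i=1}^{26} A_i] ≤ Σ_i P[A_i] ≤ 26·p = 26·(1/182) = 1/7.
Numerically: 1/7 ≈ 0.14286.
Is 1/7 < 1? YES.
Since P[∪ A_i] ≤ 1/7 < 1, the complement has P[∩ A_i^c] ≥ 1 − 1/7 = 6/7 > 0, so some outcome avoids every A_i.

26·p = 1/7 ≈ 0.14286; existence CERTIFIED by the union bound.


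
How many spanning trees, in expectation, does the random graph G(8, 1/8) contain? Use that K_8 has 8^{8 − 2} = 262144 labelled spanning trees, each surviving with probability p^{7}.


K_8 has 8^{8 − 2} = 262144 labelled spanning trees.
For each such spanning tree H, let X_H = 1 if all 7 edges of H are present in G. Then P[X_H = 1] = p^{7} = (1/8)^{7} = 1/2097152.
By linearity of expectation: E[X] = Σ_H E[X_H] = 262144 · p^{7} = 262144 · 1/2097152 = 1/8.
Numerically: E[X] ≈ 0.125.

E[X] = 262144 · (1/8)^{7} = 1/8 ≈ 0.125.


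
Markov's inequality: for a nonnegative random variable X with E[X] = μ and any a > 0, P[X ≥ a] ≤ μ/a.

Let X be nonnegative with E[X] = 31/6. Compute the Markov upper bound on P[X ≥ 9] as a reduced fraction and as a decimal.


μ = E[X] = 31/6, a = 9.
Markov: P[X ≥ 9] ≤ μ/a = (31/6)/9 = 31/54.
Numerically: ≈ 0.5741.
(Since a = 9 > μ = 5.1667, the bound 31/54 is < 1 and informative.)

P[X ≥ 9] ≤ 31/54 ≈ 0.5741.


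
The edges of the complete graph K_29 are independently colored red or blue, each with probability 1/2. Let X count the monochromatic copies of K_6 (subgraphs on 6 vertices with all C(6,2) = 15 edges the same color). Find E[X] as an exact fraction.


Let X = Σ_S X_S over the C(29, 6) = 475020 subsets S of size 6, where X_S = 1 if the K_6 on S is monochromatic.
For a fixed S, the K_6 on S has C(6, 2) = 15 edges. P[all 15 edges red] = (1/2)^15, and likewise for blue, so P[monochromatic] = 2·(1/2)^15 = 2^{1 − 15} = 1/16384.
Summing: E[X] = C(29, 6) · 2^{1 − 15} = 475020 · 1/16384 = 118755/4096.
Numerically: E[X] ≈ 28.992920.

E[X] = C(29,6)·2^(1−C(6,2)) = 118755/4096 ≈ 28.992920.


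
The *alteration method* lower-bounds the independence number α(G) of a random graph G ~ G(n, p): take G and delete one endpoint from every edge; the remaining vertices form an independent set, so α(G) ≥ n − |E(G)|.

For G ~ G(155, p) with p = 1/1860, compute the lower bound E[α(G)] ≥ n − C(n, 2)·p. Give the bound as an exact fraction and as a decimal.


E[|E(G)|] = C(155, 2)·p = 11935 · (1/1860) = 77/12.
E[α(G)] ≥ n − E[|E(G)|] = 155 − 77/12 = 1783/12.
Numerically: ≈ 148.58333.
(This is only a lower bound; the true E[α(G)] may be larger.)

E[α(G)] ≥ 1783/12 ≈ 148.58333.


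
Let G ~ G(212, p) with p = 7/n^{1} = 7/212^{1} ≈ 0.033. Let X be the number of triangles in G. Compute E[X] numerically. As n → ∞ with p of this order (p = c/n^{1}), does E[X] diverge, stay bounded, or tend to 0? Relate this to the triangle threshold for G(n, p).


Number of potential triangles: C(212, 3) = 1565620.
Each occurs with probability p³ ≈ (0.033)³ ≈ 3.59987e-05.
By linearity: E[X] = C(212, 3)·p³ ≈ 1565620 · 3.59987e-05 ≈ 56.360.
Here α = 1, so p = 7/n is exactly at the triangle threshold p ~ 1/n. Asymptotically E[X] → c³/6 = 7³/6 = 343/6 ≈ 57.167, a bounded constant. In this regime the triangle count is asymptotically Poisson(c³/6).

E[X] ≈ 56.360; in regime p = Θ(1/n^{1}) E[X] stays bounded (at the triangle threshold p ~ 1/n).


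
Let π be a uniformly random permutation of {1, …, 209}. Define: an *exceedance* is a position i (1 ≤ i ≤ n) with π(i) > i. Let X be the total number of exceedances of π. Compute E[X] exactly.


Write X = Σ_{i=1}^{209} X_i, where X_i = 1_{π(i) > i}.
For each fixed i, π(i) is uniform over {1, …, 209} (marginal of a uniform permutation), so P[π(i) > i] = (n − i)/n. Summing: Σ_{i=1}^{209} (n − i)/n = (0 + 1 + … + 208)/209 = 209(209 − 1)/(2·209) = (209 − 1)/2.
Hence E[X] = Σ_{i=1}^{209} (209 − i)/209 = 104 ≈ 104.000.

E[X] = 104 = 104.000.


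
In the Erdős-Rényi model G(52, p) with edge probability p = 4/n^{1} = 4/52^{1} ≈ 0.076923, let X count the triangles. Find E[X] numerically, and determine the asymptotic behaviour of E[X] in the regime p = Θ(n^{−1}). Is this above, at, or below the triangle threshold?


Number of potential triangles: C(52, 3) = 22100.
Each occurs with probability p³ ≈ (0.076923)³ ≈ 4.5516614e-04.
By linearity: E[X] = C(52, 3)·p³ ≈ 22100 · 4.5516614e-04 ≈ 10.05917.
Here α = 1, so p = 4/n is exactly at the triangle threshold p ~ 1/n. Asymptotically E[X] → c³/6 = 4³/6 = 32/3 ≈ 10.66667, a bounded constant. In this regime the triangle count is asymptotically Poisson(c³/6).

E[X] ≈ 10.05917; in regime p = Θ(1/n^{1}) E[X] stays bounded (at the triangle threshold p ~ 1/n).


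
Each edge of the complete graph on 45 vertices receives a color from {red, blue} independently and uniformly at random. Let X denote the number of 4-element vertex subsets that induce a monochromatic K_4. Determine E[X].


Let X = Σ_S X_S over the C(45, 4) = 148995 subsets S of size 4, where X_S = 1 if the K_4 on S is monochromatic.
For a fixed S, the K_4 on S has C(4, 2) = 6 edges. P[all 6 edges red] = (1/2)^6, and likewise for blue, so P[monochromatic] = 2·(1/2)^6 = 2^{1 − 6} = 1/32.
Summing: E[X] = C(45, 4) · 2^{1 − 6} = 148995 · 1/32 = 148995/32.
Numerically: E[X] ≈ 4656.094.

E[X] = C(45,4)·2^(1−C(4,2)) = 148995/32 ≈ 4656.094.


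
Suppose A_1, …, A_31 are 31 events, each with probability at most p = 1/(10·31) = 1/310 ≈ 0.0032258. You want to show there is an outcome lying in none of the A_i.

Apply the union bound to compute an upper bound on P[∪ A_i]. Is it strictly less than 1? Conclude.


Union bound: P[∪_{i=1}^{31} A_i] ≤ Σ_i P[A_i] ≤ 31·p = 31·(1/310) = 1/10.
Numerically: 1/10 ≈ 0.1000000.
Is 1/10 < 1? YES.
Since P[∪ A_i] ≤ 1/10 < 1, the complement has P[∩ A_i^c] ≥ 1 − 1/10 = 9/10 > 0, so some outcome avoids every A_i.

31·p = 1/10 ≈ 0.1000000; existence CERTIFIED by the union bound.


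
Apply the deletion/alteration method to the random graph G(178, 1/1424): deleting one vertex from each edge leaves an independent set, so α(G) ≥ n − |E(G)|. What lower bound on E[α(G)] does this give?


E[|E(G)|] = C(178, 2)·p = 15753 · (1/1424) = 177/16.
E[α(G)] ≥ n − E[|E(G)|] = 178 − 177/16 = 2671/16.
Numerically: ≈ 166.937500.
(This is only a lower bound; the true E[α(G)] may be larger.)

E[α(G)] ≥ 2671/16 ≈ 166.937500.


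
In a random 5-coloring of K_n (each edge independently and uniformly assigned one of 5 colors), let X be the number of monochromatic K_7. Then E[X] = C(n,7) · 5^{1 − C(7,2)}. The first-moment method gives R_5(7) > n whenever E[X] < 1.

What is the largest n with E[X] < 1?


We need C(n, 7) · 5^{1 − 21} < 1, i.e. C(n, 7) < 5^{21 − 1} = 95367431640625.
Check values of n near the boundary:
  n = 334: C(334, 7) = 86359460961576; 86359460961576 < 95367431640625? YES
  n = 335: C(335, 7) = 88202498238195; 88202498238195 < 95367431640625? YES
  n = 336: C(336, 7) = 90079147136880; 90079147136880 < 95367431640625? YES
  n = 337: C(337, 7) = 91989916924632; 91989916924632 < 95367431640625? YES
  n = 338: C(338, 7) = 93935323022736; 93935323022736 < 95367431640625? YES
  n = 339: C(339, 7) = 95915887062372; 95915887062372 < 95367431640625? NO
The largest n with C(n, 7) < 95367431640625 is n = 338 (where E[X] = 93935323022736/95367431640625 ≈ 0.98498). Hence R_5(7) > 338, i.e. R_5(7) ≥ 339.

Largest n = 338; hence R_5(7) > 338.


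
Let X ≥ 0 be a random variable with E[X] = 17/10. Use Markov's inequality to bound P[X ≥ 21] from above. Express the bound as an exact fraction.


μ = E[X] = 17/10, a = 21.
Markov: P[X ≥ 21] ≤ μ/a = (17/10)/21 = 17/210.
Numerically: ≈ 0.08095.
(Since a = 21 > μ = 1.70000, the bound 17/210 is < 1 and informative.)

P[X ≥ 21] ≤ 17/210 ≈ 0.08095.


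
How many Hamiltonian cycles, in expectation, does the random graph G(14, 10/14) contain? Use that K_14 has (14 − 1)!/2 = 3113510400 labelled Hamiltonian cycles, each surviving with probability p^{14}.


K_14 has (14 − 1)!/2 = 3113510400 labelled Hamiltonian cycles.
For each such Hamiltonian cycle H, let X_H = 1 if all 14 edges of H are present in G. Then P[X_H = 1] = p^{14} = (5/7)^{14} = 6103515625/678223072849.
Summing the indicators: E[X] = Σ_H E[X_H] = 3113510400 · p^{14} = 3113510400 · 6103515625/678223072849 = 2714765625000000000/96889010407.
Numerically: E[X] ≈ 2.802e+07.

E[X] = 3113510400 · (5/7)^{14} = 2714765625000000000/96889010407 ≈ 2.802e+07.


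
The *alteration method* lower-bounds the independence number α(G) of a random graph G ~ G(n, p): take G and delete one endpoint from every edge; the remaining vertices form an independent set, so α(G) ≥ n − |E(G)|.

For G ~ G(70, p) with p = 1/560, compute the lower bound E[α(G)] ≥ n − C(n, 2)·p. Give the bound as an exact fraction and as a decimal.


E[|E(G)|] = C(70, 2)·p = 2415 · (1/560) = 69/16.
E[α(G)] ≥ n − E[|E(G)|] = 70 − 69/16 = 1051/16.
Numerically: ≈ 65.688.
(This is only a lower bound; the true E[α(G)] may be larger.)

E[α(G)] ≥ 1051/16 ≈ 65.688.


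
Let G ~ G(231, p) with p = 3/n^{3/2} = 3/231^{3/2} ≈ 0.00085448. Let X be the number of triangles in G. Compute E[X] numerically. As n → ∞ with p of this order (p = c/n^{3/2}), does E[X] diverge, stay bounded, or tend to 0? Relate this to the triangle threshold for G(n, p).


Number of potential triangles: C(231, 3) = 2027795.
Each occurs with probability p³ ≈ (0.00085448)³ ≈ 6.2389263e-10.
By linearity: E[X] = C(231, 3)·p³ ≈ 2027795 · 6.2389263e-10 ≈ 0.00127.
Since α = 3/2 > 1, p = c/n^{3/2} = o(1/n) is below the triangle threshold p ~ 1/n. Asymptotically E[X] ~ (c³/6)·n^{3(1−α)} = (3³/6)·n^{-1.5} → 0, so by Markov's inequality G has no triangles w.h.p.

E[X] ≈ 0.00127; in regime p = Θ(1/n^{3/2}) E[X] tends to 0 (below the triangle threshold p ~ 1/n).


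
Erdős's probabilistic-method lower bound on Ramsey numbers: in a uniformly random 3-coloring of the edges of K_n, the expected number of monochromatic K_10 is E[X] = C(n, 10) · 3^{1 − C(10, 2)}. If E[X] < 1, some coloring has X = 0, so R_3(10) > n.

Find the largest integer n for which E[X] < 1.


We need C(n, 10) · 3^{1 − 45} < 1, i.e. C(n, 10) < 3^{45 − 1} = 984770902183611232881.
Check values of n near the boundary:
  n = 572: C(572, 10) = 954640815642161682606; 954640815642161682606 < 984770902183611232881? YES
  n = 573: C(573, 10) = 971597135635805762226; 971597135635805762226 < 984770902183611232881? YES
  n = 574: C(574, 10) = 988824035203816502691; 988824035203816502691 < 984770902183611232881? NO
The largest n with C(n, 10) < 984770902183611232881 is n = 573 (where E[X] = 35985079097622435638/36472996377170786403 ≈ 0.987). Hence R_3(10) > 573, i.e. R_3(10) ≥ 574.

Largest n = 573; hence R_3(10) > 573.


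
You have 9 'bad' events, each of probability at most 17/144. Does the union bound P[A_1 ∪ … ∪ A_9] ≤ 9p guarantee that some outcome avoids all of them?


Union bound: P[∪_{i=1}^{9} A_i] ≤ Σ_i P[A_i] ≤ 9·p = 9·(17/144) = 17/16.
Numerically: 17/16 ≈ 1.062.
Is 17/16 < 1? NO.
Since the bound 17/16 is ≥ 1, the union bound is uninformative here; it does NOT by itself certify existence.

9·p = 17/16 ≈ 1.062; existence NOT certified by the union bound.


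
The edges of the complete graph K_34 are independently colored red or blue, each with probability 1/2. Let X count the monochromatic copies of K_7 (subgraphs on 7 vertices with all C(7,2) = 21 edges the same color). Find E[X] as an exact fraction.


Let X = Σ_S X_S over the C(34, 7) = 5379616 subsets S of size 7, where X_S = 1 if the K_7 on S is monochromatic.
For a fixed S, the K_7 on S has C(7, 2) = 21 edges. P[all 21 edges red] = (1/2)^21, and likewise for blue, so P[monochromatic] = 2·(1/2)^21 = 2^{1 − 21} = 1/1048576.
By linearity: E[X] = C(34, 7) · 2^{1 − 21} = 5379616 · 1/1048576 = 168113/32768.
Numerically: E[X] ≈ 5.1304.

E[X] = C(34,7)·2^(1−C(7,2)) = 168113/32768 ≈ 5.1304.


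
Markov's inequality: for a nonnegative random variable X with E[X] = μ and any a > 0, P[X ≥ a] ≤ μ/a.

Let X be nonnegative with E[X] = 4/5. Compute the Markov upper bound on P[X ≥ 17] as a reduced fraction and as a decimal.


μ = E[X] = 4/5, a = 17.
Markov: P[X ≥ 17] ≤ μ/a = (4/5)/17 = 4/85.
Numerically: ≈ 0.04706.
(Since a = 17 > μ = 0.80000, the bound 4/85 is < 1 and informative.)

P[X ≥ 17] ≤ 4/85 ≈ 0.04706.


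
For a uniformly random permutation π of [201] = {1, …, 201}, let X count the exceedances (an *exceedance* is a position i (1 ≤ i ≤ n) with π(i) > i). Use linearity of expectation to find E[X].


Write X = Σ_{i=1}^{201} X_i, where X_i = 1_{π(i) > i}.
For each fixed i, π(i) is uniform over {1, …, 201} (marginal of a uniform permutation), so P[π(i) > i] = (n − i)/n. Summing: Σ_{i=1}^{201} (n − i)/n = (0 + 1 + … + 200)/201 = 201(201 − 1)/(2·201) = (201 − 1)/2.
Hence E[X] = Σ_{i=1}^{201} (201 − i)/201 = 100 ≈ 100.00000.

E[X] = 100 = 100.00000.


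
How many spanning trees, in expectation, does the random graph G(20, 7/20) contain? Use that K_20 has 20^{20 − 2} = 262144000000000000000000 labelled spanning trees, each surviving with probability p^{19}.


K_20 has 20^{20 − 2} = 262144000000000000000000 labelled spanning trees.
For each such spanning tree H, let X_H = 1 if all 19 edges of H are present in G. Then P[X_H = 1] = p^{19} = (7/20)^{19} = 11398895185373143/5242880000000000000000000.
Summing the indicators: E[X] = Σ_H E[X_H] = 262144000000000000000000 · p^{19} = 262144000000000000000000 · 11398895185373143/5242880000000000000000000 = 11398895185373143/20.
Numerically: E[X] ≈ 5.69945e+14.

E[X] = 262144000000000000000000 · (7/20)^{19} = 11398895185373143/20 ≈ 5.69945e+14.


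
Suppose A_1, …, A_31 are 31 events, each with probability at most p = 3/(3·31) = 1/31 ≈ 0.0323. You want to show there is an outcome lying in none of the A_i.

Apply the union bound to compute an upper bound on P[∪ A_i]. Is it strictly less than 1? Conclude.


Union bound: P[∪_{i=1}^{31} A_i] ≤ Σ_i P[A_i] ≤ 31·p = 31·(1/31) = 1.
Numerically: 1 ≈ 1.0000.
Is 1 < 1? NO.
Since the bound 1 is ≥ 1, the union bound is uninformative here; it does NOT by itself certify existence.

31·p = 1 ≈ 1.0000; existence NOT certified by the union bound.


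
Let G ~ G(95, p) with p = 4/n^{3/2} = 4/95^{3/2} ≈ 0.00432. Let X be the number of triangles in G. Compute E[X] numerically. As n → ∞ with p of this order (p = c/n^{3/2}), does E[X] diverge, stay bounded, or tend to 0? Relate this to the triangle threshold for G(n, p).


Number of potential triangles: C(95, 3) = 138415.
Each occurs with probability p³ ≈ (0.00432)³ ≈ 8.061646e-08.
By linearity: E[X] = C(95, 3)·p³ ≈ 138415 · 8.061646e-08 ≈ 0.0112.
Since α = 3/2 > 1, p = c/n^{3/2} = o(1/n) is below the triangle threshold p ~ 1/n. Asymptotically E[X] ~ (c³/6)·n^{3(1−α)} = (4³/6)·n^{-1.5} → 0, so by Markov's inequality G has no triangles w.h.p.

E[X] ≈ 0.0112; in regime p = Θ(1/n^{3/2}) E[X] tends to 0 (below the triangle threshold p ~ 1/n).


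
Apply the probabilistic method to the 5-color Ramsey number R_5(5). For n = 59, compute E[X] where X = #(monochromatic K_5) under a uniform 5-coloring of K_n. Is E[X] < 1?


E[X] = C(59, 5) · 5^{1 − 10} = 5006386 · 5^{−9} = 5006386/1953125.
As a reduced fraction: E[X] = 5006386/1953125 ≈ 2.563270.
Is E[X] < 1? NO.
Since E[X] ≥ 1, the first-moment bound is inconclusive at n = 59; it does NOT by itself certify R_5(5) > 59.

E[X] = 5006386/1953125 ≈ 2.563270; E[X] ≥ 1; first-moment method inconclusive here.


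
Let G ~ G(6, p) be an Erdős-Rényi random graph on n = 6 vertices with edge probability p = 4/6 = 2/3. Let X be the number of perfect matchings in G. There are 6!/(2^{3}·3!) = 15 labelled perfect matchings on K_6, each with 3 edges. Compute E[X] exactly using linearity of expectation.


K_6 has 6!/(2^{3}·3!) = 15 labelled perfect matchings.
For each such perfect matching H, let X_H = 1 if all 3 edges of H are present in G. Then P[X_H = 1] = p^{3} = (2/3)^{3} = 8/27.
By linearity: E[X] = Σ_H E[X_H] = 15 · p^{3} = 15 · 8/27 = 40/9.
Numerically: E[X] ≈ 4.4444.

E[X] = 15 · (2/3)^{3} = 40/9 ≈ 4.4444.


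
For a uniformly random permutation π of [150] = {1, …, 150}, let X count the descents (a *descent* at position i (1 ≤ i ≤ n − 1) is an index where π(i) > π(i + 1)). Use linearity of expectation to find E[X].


Write X = Σ X_I over i = 1, …, 149, with X_I the indicator of one descent.
There are 149 indicators.
For each fixed i, the pair (π(i), π(i+1)) is a uniformly random ordered pair of distinct values from {1, …, 150}; by symmetry P[π(i) > π(i+1)] = 1/2.
By linearity: E[X] = 149 · (1/2) = (150 − 1) · (1/2) = 149/2 ≈ 74.500000.

E[X] = 149/2 = 74.500000.


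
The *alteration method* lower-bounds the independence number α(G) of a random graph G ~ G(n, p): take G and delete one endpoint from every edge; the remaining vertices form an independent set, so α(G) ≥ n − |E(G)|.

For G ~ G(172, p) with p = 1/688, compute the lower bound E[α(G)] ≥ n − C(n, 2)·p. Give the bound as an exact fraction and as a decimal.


E[|E(G)|] = C(172, 2)·p = 14706 · (1/688) = 171/8.
E[α(G)] ≥ n − E[|E(G)|] = 172 − 171/8 = 1205/8.
Numerically: ≈ 150.625.
(This is only a lower bound; the true E[α(G)] may be larger.)

E[α(G)] ≥ 1205/8 ≈ 150.625.


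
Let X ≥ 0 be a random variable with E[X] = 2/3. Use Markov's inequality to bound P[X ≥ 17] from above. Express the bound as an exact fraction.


μ = E[X] = 2/3, a = 17.
Markov: P[X ≥ 17] ≤ μ/a = (2/3)/17 = 2/51.
Numerically: ≈ 0.039.
(Since a = 17 > μ = 0.667, the bound 2/51 is < 1 and informative.)

P[X ≥ 17] ≤ 2/51 ≈ 0.039.


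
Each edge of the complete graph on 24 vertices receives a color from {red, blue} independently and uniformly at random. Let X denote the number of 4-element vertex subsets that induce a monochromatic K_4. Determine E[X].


Let X = Σ_S X_S over the C(24, 4) = 10626 subsets S of size 4, where X_S = 1 if the K_4 on S is monochromatic.
For a fixed S, the K_4 on S has C(4, 2) = 6 edges. P[all 6 edges red] = (1/2)^6, and likewise for blue, so P[monochromatic] = 2·(1/2)^6 = 2^{1 − 6} = 1/32.
By linearity of expectation: E[X] = C(24, 4) · 2^{1 − 6} = 10626 · 1/32 = 5313/16.
Numerically: E[X] ≈ 332.0625.

E[X] = C(24,4)·2^(1−C(4,2)) = 5313/16 ≈ 332.0625.


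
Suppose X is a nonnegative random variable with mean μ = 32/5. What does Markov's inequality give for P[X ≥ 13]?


μ = E[X] = 32/5, a = 13.
Markov: P[X ≥ 13] ≤ μ/a = (32/5)/13 = 32/65.
Numerically: ≈ 0.492.
(Since a = 13 > μ = 6.400, the bound 32/65 is < 1 and informative.)

P[X ≥ 13] ≤ 32/65 ≈ 0.492.


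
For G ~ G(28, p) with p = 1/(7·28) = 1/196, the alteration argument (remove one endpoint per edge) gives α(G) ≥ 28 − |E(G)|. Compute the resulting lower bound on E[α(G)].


E[|E(G)|] = C(28, 2)·p = 378 · (1/196) = 27/14.
E[α(G)] ≥ n − E[|E(G)|] = 28 − 27/14 = 365/14.
Numerically: ≈ 26.071429.
(This is only a lower bound; the true E[α(G)] may be larger.)

E[α(G)] ≥ 365/14 ≈ 26.071429.


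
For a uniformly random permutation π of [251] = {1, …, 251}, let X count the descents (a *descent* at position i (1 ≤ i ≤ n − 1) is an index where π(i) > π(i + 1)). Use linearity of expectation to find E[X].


Write X = Σ X_I over i = 1, …, 250, with X_I the indicator of one descent.
There are 250 indicators.
For each fixed i, the pair (π(i), π(i+1)) is a uniformly random ordered pair of distinct values from {1, …, 251}; by symmetry P[π(i) > π(i+1)] = 1/2.
By linearity: E[X] = 250 · (1/2) = (251 − 1) · (1/2) = 125 ≈ 125.00000.

E[X] = 125 = 125.00000.


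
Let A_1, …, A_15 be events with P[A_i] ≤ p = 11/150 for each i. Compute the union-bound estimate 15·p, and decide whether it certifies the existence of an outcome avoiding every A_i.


Union bound: P[∪_{i=1}^{15} A_i] ≤ Σ_i P[A_i] ≤ 15·p = 15·(11/150) = 11/10.
Numerically: 11/10 ≈ 1.10000.
Is 11/10 < 1? NO.
Since the bound 11/10 is ≥ 1, the union bound is uninformative here; it does NOT by itself certify existence.

15·p = 11/10 ≈ 1.10000; existence NOT certified by the union bound.


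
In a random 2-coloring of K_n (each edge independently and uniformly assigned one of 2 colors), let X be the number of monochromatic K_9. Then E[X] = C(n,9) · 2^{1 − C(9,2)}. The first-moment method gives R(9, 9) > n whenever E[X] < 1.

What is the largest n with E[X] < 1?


We need C(n, 9) · 2^{1 − 36} < 1, i.e. C(n, 9) < 2^{36 − 1} = 34359738368.
Check values of n near the boundary:
  n = 61: C(61, 9) = 17341763505; 17341763505 < 34359738368? YES
  n = 62: C(62, 9) = 20286591270; 20286591270 < 34359738368? YES
  n = 63: C(63, 9) = 23667689815; 23667689815 < 34359738368? YES
  n = 64: C(64, 9) = 27540584512; 27540584512 < 34359738368? YES
  n = 65: C(65, 9) = 31966749880; 31966749880 < 34359738368? YES
  n = 66: C(66, 9) = 37014131440; 37014131440 < 34359738368? NO
  n = 67: C(67, 9) = 42757703560; 42757703560 < 34359738368? NO
  n = 68: C(68, 9) = 49280065120; 49280065120 < 34359738368? NO
The largest n with C(n, 9) < 34359738368 is n = 65 (where E[X] = 3995843735/4294967296 ≈ 0.93035). Hence R(9, 9) > 65, i.e. R(9, 9) ≥ 66.

Largest n = 65; hence R(9, 9) > 65.


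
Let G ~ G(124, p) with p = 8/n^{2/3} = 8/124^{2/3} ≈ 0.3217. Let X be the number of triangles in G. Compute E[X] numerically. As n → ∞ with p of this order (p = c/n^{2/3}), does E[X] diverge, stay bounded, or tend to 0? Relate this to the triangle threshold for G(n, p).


Number of potential triangles: C(124, 3) = 310124.
Each occurs with probability p³ ≈ (0.3217)³ ≈ 3.329865e-02.
By linearity: E[X] = C(124, 3)·p³ ≈ 310124 · 3.329865e-02 ≈ 10326.7097.
Since α = 2/3 < 1, p = c/n^{2/3} ≫ 1/n is above the triangle threshold p ~ 1/n. Asymptotically E[X] ~ (c³/6)·n^{3(1−α)} = (8³/6)·n^{1} → ∞; triangles are abundant w.h.p.

E[X] ≈ 10326.7097; in regime p = Θ(1/n^{2/3}) E[X] diverges (above the triangle threshold p ~ 1/n).


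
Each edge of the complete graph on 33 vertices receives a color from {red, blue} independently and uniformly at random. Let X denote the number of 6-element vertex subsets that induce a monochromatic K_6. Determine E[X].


Let X = Σ_S X_S over the C(33, 6) = 1107568 subsets S of size 6, where X_S = 1 if the K_6 on S is monochromatic.
For a fixed S, the K_6 on S has C(6, 2) = 15 edges. P[all 15 edges red] = (1/2)^15, and likewise for blue, so P[monochromatic] = 2·(1/2)^15 = 2^{1 − 15} = 1/16384.
By linearity: E[X] = C(33, 6) · 2^{1 − 15} = 1107568 · 1/16384 = 69223/1024.
Numerically: E[X] ≈ 67.60059.

E[X] = C(33,6)·2^(1−C(6,2)) = 69223/1024 ≈ 67.60059.


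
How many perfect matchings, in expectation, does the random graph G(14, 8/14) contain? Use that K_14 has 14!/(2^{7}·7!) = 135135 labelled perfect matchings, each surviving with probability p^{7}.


K_14 has 14!/(2^{7}·7!) = 135135 labelled perfect matchings.
For each such perfect matching H, let X_H = 1 if all 7 edges of H are present in G. Then P[X_H = 1] = p^{7} = (4/7)^{7} = 16384/823543.
Summing the indicators: E[X] = Σ_H E[X_H] = 135135 · p^{7} = 135135 · 16384/823543 = 316293120/117649.
Numerically: E[X] ≈ 2688.

E[X] = 135135 · (4/7)^{7} = 316293120/117649 ≈ 2688.


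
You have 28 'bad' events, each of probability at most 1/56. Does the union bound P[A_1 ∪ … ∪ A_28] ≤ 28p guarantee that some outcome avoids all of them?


Union bound: P[∪_{i=1}^{28} A_i] ≤ Σ_i P[A_i] ≤ 28·p = 28·(1/56) = 1/2.
Numerically: 1/2 ≈ 0.50000.
Is 1/2 < 1? YES.
Since P[∪ A_i] ≤ 1/2 < 1, the complement has P[∩ A_i^c] ≥ 1 − 1/2 = 1/2 > 0, so some outcome avoids every A_i.

28·p = 1/2 ≈ 0.50000; existence CERTIFIED by the union bound.


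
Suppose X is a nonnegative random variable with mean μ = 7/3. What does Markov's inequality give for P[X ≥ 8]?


μ = E[X] = 7/3, a = 8.
Markov: P[X ≥ 8] ≤ μ/a = (7/3)/8 = 7/24.
Numerically: ≈ 0.29167.
(Since a = 8 > μ = 2.33333, the bound 7/24 is < 1 and informative.)

P[X ≥ 8] ≤ 7/24 ≈ 0.29167.


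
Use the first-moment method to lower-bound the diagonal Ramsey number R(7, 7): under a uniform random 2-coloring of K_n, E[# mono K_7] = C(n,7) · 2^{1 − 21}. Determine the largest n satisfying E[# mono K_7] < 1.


We need C(n, 7) · 2^{1 − 21} < 1, i.e. C(n, 7) < 2^{21 − 1} = 1048576.
Check values of n near the boundary:
  n = 22: C(22, 7) = 170544; 170544 < 1048576? YES
  n = 23: C(23, 7) = 245157; 245157 < 1048576? YES
  n = 24: C(24, 7) = 346104; 346104 < 1048576? YES
  n = 25: C(25, 7) = 480700; 480700 < 1048576? YES
  n = 26: C(26, 7) = 657800; 657800 < 1048576? YES
  n = 27: C(27, 7) = 888030; 888030 < 1048576? YES
  n = 28: C(28, 7) = 1184040; 1184040 < 1048576? NO
  n = 29: C(29, 7) = 1560780; 1560780 < 1048576? NO
  n = 30: C(30, 7) = 2035800; 2035800 < 1048576? NO
The largest n with C(n, 7) < 1048576 is n = 27 (where E[X] = 444015/524288 ≈ 0.846891). Hence R(7, 7) > 27, i.e. R(7, 7) ≥ 28.

Largest n = 27; hence R(7, 7) > 27.


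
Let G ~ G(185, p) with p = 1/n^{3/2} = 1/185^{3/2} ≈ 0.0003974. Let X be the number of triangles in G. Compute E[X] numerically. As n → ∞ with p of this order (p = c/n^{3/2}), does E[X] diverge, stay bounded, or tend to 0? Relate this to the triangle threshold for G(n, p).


Number of potential triangles: C(185, 3) = 1038220.
Each occurs with probability p³ ≈ (0.0003974)³ ≈ 6.276640e-11.
By linearity: E[X] = C(185, 3)·p³ ≈ 1038220 · 6.276640e-11 ≈ 0.0001.
Since α = 3/2 > 1, p = c/n^{3/2} = o(1/n) is below the triangle threshold p ~ 1/n. Asymptotically E[X] ~ (c³/6)·n^{3(1−α)} = (1³/6)·n^{-1.5} → 0, so by Markov's inequality G has no triangles w.h.p.

E[X] ≈ 0.0001; in regime p = Θ(1/n^{3/2}) E[X] tends to 0 (below the triangle threshold p ~ 1/n).


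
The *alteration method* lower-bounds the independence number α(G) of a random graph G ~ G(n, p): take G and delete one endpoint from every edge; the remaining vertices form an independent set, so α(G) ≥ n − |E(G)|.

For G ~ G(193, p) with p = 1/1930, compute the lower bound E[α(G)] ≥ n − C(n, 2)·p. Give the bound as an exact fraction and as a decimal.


E[|E(G)|] = C(193, 2)·p = 18528 · (1/1930) = 48/5.
E[α(G)] ≥ n − E[|E(G)|] = 193 − 48/5 = 917/5.
Numerically: ≈ 183.40000.
(This is only a lower bound; the true E[α(G)] may be larger.)

E[α(G)] ≥ 917/5 ≈ 183.40000.


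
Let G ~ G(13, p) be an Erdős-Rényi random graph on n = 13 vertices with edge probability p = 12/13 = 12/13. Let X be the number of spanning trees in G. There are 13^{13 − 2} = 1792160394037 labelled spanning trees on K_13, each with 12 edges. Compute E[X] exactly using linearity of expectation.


K_13 has 13^{13 − 2} = 1792160394037 labelled spanning trees.
For each such spanning tree H, let X_H = 1 if all 12 edges of H are present in G. Then P[X_H = 1] = p^{12} = (12/13)^{12} = 8916100448256/23298085122481.
By linearity of expectation: E[X] = Σ_H E[X_H] = 1792160394037 · p^{12} = 1792160394037 · 8916100448256/23298085122481 = 8916100448256/13.
Numerically: E[X] ≈ 6.859e+11.

E[X] = 1792160394037 · (12/13)^{12} = 8916100448256/13 ≈ 6.859e+11.


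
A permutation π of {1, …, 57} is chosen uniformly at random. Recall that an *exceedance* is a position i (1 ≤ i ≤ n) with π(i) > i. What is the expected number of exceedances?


Write X = Σ_{i=1}^{57} X_i, where X_i = 1_{π(i) > i}.
For each fixed i, π(i) is uniform over {1, …, 57} (marginal of a uniform permutation), so P[π(i) > i] = (n − i)/n. Summing: Σ_{i=1}^{57} (n − i)/n = (0 + 1 + … + 56)/57 = 57(57 − 1)/(2·57) = (57 − 1)/2.
Hence E[X] = Σ_{i=1}^{57} (57 − i)/57 = 28 ≈ 28.0000.

E[X] = 28 = 28.0000.


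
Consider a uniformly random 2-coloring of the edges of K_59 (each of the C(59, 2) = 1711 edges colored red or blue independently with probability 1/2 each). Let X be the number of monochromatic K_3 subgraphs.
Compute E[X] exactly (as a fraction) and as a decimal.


Let X = Σ_S X_S over the C(59, 3) = 32509 subsets S of size 3, where X_S = 1 if the K_3 on S is monochromatic.
For a fixed S, the K_3 on S has C(3, 2) = 3 edges. P[all 3 edges red] = (1/2)^3, and likewise for blue, so P[monochromatic] = 2·(1/2)^3 = 2^{1 − 3} = 1/4.
By linearity of expectation: E[X] = C(59, 3) · 2^{1 − 3} = 32509 · 1/4 = 32509/4.
Numerically: E[X] ≈ 8127.2500.

E[X] = C(59,3)·2^(1−C(3,2)) = 32509/4 ≈ 8127.2500.


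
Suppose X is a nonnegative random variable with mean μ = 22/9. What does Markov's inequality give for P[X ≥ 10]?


μ = E[X] = 22/9, a = 10.
Markov: P[X ≥ 10] ≤ μ/a = (22/9)/10 = 11/45.
Numerically: ≈ 0.244.
(Since a = 10 > μ = 2.444, the bound 11/45 is < 1 and informative.)

P[X ≥ 10] ≤ 11/45 ≈ 0.244.


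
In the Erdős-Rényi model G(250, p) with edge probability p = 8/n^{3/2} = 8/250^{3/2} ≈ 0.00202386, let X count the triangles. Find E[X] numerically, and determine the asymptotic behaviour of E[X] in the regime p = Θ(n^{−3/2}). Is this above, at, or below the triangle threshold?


Number of potential triangles: C(250, 3) = 2573000.
Each occurs with probability p³ ≈ (0.00202386)³ ≈ 8.28972115e-09.
By linearity: E[X] = C(250, 3)·p³ ≈ 2573000 · 8.28972115e-09 ≈ 0.021329.
Since α = 3/2 > 1, p = c/n^{3/2} = o(1/n) is below the triangle threshold p ~ 1/n. Asymptotically E[X] ~ (c³/6)·n^{3(1−α)} = (8³/6)·n^{-1.5} → 0, so by Markov's inequality G has no triangles w.h.p.

E[X] ≈ 0.021329; in regime p = Θ(1/n^{3/2}) E[X] tends to 0 (below the triangle threshold p ~ 1/n).


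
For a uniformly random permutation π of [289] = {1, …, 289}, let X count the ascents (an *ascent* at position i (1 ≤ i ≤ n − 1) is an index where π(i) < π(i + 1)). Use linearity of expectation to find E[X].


Write X = Σ X_I over i = 1, …, 288, with X_I the indicator of one ascent.
There are 288 indicators.
For each fixed i, the pair (π(i), π(i+1)) is a uniformly random ordered pair of distinct values from {1, …, 289}; by symmetry P[π(i) < π(i+1)] = 1/2.
By linearity: E[X] = 288 · (1/2) = (289 − 1) · (1/2) = 144 ≈ 144.000.

E[X] = 144 = 144.000.


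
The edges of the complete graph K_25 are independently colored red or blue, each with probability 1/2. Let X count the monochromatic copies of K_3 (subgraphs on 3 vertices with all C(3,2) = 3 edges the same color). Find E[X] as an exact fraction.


Let X = Σ_S X_S over the C(25, 3) = 2300 subsets S of size 3, where X_S = 1 if the K_3 on S is monochromatic.
For a fixed S, the K_3 on S has C(3, 2) = 3 edges. P[all 3 edges red] = (1/2)^3, and likewise for blue, so P[monochromatic] = 2·(1/2)^3 = 2^{1 − 3} = 1/4.
Summing: E[X] = C(25, 3) · 2^{1 − 3} = 2300 · 1/4 = 575.
Numerically: E[X] ≈ 575.0000.

E[X] = C(25,3)·2^(1−C(3,2)) = 575 ≈ 575.0000.


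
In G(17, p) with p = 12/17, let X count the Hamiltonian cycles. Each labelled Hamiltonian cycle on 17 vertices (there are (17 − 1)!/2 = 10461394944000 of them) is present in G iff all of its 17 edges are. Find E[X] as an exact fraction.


K_17 has (17 − 1)!/2 = 10461394944000 labelled Hamiltonian cycles.
For each such Hamiltonian cycle H, let X_H = 1 if all 17 edges of H are present in G. Then P[X_H = 1] = p^{17} = (12/17)^{17} = 2218611106740436992/827240261886336764177.
Summing the indicators: E[X] = Σ_H E[X_H] = 10461394944000 · p^{17} = 10461394944000 · 2218611106740436992/827240261886336764177 = 23209767014756651868459368448000/827240261886336764177.
Numerically: E[X] ≈ 2.81e+10.

E[X] = 10461394944000 · (12/17)^{17} = 23209767014756651868459368448000/827240261886336764177 ≈ 2.81e+10.


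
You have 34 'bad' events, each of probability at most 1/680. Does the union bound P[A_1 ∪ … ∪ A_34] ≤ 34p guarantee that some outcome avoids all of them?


Union bound: P[∪_{i=1}^{34} A_i] ≤ Σ_i P[A_i] ≤ 34·p = 34·(1/680) = 1/20.
Numerically: 1/20 ≈ 0.050.
Is 1/20 < 1? YES.
Since P[∪ A_i] ≤ 1/20 < 1, the complement has P[∩ A_i^c] ≥ 1 − 1/20 = 19/20 > 0, so some outcome avoids every A_i.

34·p = 1/20 ≈ 0.050; existence CERTIFIED by the union bound.


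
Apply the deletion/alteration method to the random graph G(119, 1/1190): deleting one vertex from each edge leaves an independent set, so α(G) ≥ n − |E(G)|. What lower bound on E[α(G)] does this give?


E[|E(G)|] = C(119, 2)·p = 7021 · (1/1190) = 59/10.
E[α(G)] ≥ n − E[|E(G)|] = 119 − 59/10 = 1131/10.
Numerically: ≈ 113.100000.
(This is only a lower bound; the true E[α(G)] may be larger.)

E[α(G)] ≥ 1131/10 ≈ 113.100000.


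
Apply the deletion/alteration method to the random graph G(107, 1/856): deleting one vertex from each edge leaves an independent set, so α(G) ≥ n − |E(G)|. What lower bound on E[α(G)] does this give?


E[|E(G)|] = C(107, 2)·p = 5671 · (1/856) = 53/8.
E[α(G)] ≥ n − E[|E(G)|] = 107 − 53/8 = 803/8.
Numerically: ≈ 100.37500.
(This is only a lower bound; the true E[α(G)] may be larger.)

E[α(G)] ≥ 803/8 ≈ 100.37500.


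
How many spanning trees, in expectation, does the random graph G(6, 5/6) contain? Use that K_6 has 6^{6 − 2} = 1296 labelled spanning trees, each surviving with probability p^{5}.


K_6 has 6^{6 − 2} = 1296 labelled spanning trees.
For each such spanning tree H, let X_H = 1 if all 5 edges of H are present in G. Then P[X_H = 1] = p^{5} = (5/6)^{5} = 3125/7776.
By linearity of expectation: E[X] = Σ_H E[X_H] = 1296 · p^{5} = 1296 · 3125/7776 = 3125/6.
Numerically: E[X] ≈ 520.833.

E[X] = 1296 · (5/6)^{5} = 3125/6 ≈ 520.833.


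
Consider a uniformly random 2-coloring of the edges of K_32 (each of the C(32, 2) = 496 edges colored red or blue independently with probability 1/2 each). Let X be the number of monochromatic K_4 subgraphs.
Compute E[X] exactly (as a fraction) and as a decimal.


Let X = Σ_S X_S over the C(32, 4) = 35960 subsets S of size 4, where X_S = 1 if the K_4 on S is monochromatic.
For a fixed S, the K_4 on S has C(4, 2) = 6 edges. P[all 6 edges red] = (1/2)^6, and likewise for blue, so P[monochromatic] = 2·(1/2)^6 = 2^{1 − 6} = 1/32.
Summing: E[X] = C(32, 4) · 2^{1 − 6} = 35960 · 1/32 = 4495/4.
Numerically: E[X] ≈ 1123.750000.

E[X] = C(32,4)·2^(1−C(4,2)) = 4495/4 ≈ 1123.750000.


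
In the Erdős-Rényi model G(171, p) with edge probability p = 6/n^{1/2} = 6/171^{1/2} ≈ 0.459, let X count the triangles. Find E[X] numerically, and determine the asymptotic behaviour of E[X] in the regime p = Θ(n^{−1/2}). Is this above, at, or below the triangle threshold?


Number of potential triangles: C(171, 3) = 818805.
Each occurs with probability p³ ≈ (0.459)³ ≈ 9.65961e-02.
By linearity: E[X] = C(171, 3)·p³ ≈ 818805 · 9.65961e-02 ≈ 79093.368.
Since α = 1/2 < 1, p = c/n^{1/2} ≫ 1/n is above the triangle threshold p ~ 1/n. Asymptotically E[X] ~ (c³/6)·n^{3(1−α)} = (6³/6)·n^{1.5} → ∞; triangles are abundant w.h.p.

E[X] ≈ 79093.368; in regime p = Θ(1/n^{1/2}) E[X] diverges (above the triangle threshold p ~ 1/n).


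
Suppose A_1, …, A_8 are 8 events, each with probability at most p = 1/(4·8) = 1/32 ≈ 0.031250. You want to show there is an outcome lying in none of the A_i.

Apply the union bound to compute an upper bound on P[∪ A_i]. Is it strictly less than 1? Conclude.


Union bound: P[∪_{i=1}^{8} A_i] ≤ Σ_i P[A_i] ≤ 8·p = 8·(1/32) = 1/4.
Numerically: 1/4 ≈ 0.250000.
Is 1/4 < 1? YES.
Since P[∪ A_i] ≤ 1/4 < 1, the complement has P[∩ A_i^c] ≥ 1 − 1/4 = 3/4 > 0, so some outcome avoids every A_i.

8·p = 1/4 ≈ 0.250000; existence CERTIFIED by the union bound.


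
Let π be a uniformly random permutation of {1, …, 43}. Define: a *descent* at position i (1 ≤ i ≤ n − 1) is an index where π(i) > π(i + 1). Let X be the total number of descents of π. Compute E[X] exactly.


Write X = Σ X_I over i = 1, …, 42, with X_I the indicator of one descent.
There are 42 indicators.
For each fixed i, the pair (π(i), π(i+1)) is a uniformly random ordered pair of distinct values from {1, …, 43}; by symmetry P[π(i) > π(i+1)] = 1/2.
By linearity: E[X] = 42 · (1/2) = (43 − 1) · (1/2) = 21 ≈ 21.000.

E[X] = 21 = 21.000.


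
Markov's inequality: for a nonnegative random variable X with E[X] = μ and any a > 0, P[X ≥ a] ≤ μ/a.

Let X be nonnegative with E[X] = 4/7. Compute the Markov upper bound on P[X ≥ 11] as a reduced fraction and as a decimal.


μ = E[X] = 4/7, a = 11.
Markov: P[X ≥ 11] ≤ μ/a = (4/7)/11 = 4/77.
Numerically: ≈ 0.05195.
(Since a = 11 > μ = 0.57143, the bound 4/77 is < 1 and informative.)

P[X ≥ 11] ≤ 4/77 ≈ 0.05195.


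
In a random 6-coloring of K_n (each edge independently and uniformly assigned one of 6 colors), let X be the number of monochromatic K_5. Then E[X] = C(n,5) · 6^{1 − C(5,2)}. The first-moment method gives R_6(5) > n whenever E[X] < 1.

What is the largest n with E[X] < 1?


We need C(n, 5) · 6^{1 − 10} < 1, i.e. C(n, 5) < 6^{10 − 1} = 10077696.
Check values of n near the boundary:
  n = 66: C(66, 5) = 8936928; 8936928 < 10077696? YES
  n = 67: C(67, 5) = 9657648; 9657648 < 10077696? YES
  n = 68: C(68, 5) = 10424128; 10424128 < 10077696? NO
  n = 69: C(69, 5) = 11238513; 11238513 < 10077696? NO
  n = 70: C(70, 5) = 12103014; 12103014 < 10077696? NO
The largest n with C(n, 5) < 10077696 is n = 67 (where E[X] = 67067/69984 ≈ 0.958319). Hence R_6(5) > 67, i.e. R_6(5) ≥ 68.

Largest n = 67; hence R_6(5) > 67.


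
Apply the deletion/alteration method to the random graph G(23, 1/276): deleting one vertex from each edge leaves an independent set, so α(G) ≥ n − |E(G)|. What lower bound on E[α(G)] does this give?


E[|E(G)|] = C(23, 2)·p = 253 · (1/276) = 11/12.
E[α(G)] ≥ n − E[|E(G)|] = 23 − 11/12 = 265/12.
Numerically: ≈ 22.0833.
(This is only a lower bound; the true E[α(G)] may be larger.)

E[α(G)] ≥ 265/12 ≈ 22.0833.


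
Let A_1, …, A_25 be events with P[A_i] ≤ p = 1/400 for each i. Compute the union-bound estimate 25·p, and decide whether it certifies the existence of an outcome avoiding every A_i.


Union bound: P[∪_{i=1}^{25} A_i] ≤ Σ_i P[A_i] ≤ 25·p = 25·(1/400) = 1/16.
Numerically: 1/16 ≈ 0.062500.
Is 1/16 < 1? YES.
Since P[∪ A_i] ≤ 1/16 < 1, the complement has P[∩ A_i^c] ≥ 1 − 1/16 = 15/16 > 0, so some outcome avoids every A_i.

25·p = 1/16 ≈ 0.062500; existence CERTIFIED by the union bound.


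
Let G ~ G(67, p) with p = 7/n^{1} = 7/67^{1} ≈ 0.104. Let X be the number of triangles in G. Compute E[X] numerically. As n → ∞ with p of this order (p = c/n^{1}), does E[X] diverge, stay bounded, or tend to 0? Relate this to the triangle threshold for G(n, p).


Number of potential triangles: C(67, 3) = 47905.
Each occurs with probability p³ ≈ (0.104)³ ≈ 1.14043e-03.
By linearity: E[X] = C(67, 3)·p³ ≈ 47905 · 1.14043e-03 ≈ 54.632.
Here α = 1, so p = 7/n is exactly at the triangle threshold p ~ 1/n. Asymptotically E[X] → c³/6 = 7³/6 = 343/6 ≈ 57.167, a bounded constant. In this regime the triangle count is asymptotically Poisson(c³/6).

E[X] ≈ 54.632; in regime p = Θ(1/n^{1}) E[X] stays bounded (at the triangle threshold p ~ 1/n).
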